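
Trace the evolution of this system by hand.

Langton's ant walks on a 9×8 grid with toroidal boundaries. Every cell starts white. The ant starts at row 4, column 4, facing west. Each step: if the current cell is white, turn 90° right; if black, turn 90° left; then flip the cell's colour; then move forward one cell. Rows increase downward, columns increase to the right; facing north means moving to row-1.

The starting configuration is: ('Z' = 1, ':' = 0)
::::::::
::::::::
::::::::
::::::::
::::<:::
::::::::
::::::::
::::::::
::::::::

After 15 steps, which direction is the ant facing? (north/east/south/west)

north

[0] ::::::::
::::::::
::::::::
::::::::
::::<:::
::::::::
::::::::
::::::::
::::::::
[1] ::::::::
::::::::
::::::::
::::^:::
::::Z:::
::::::::
::::::::
::::::::
::::::::
[2] ::::::::
::::::::
::::::::
::::Z>::
::::Z:::
::::::::
::::::::
::::::::
::::::::
[3] ::::::::
::::::::
::::::::
::::ZZ::
::::Zv::
::::::::
::::::::
::::::::
::::::::
[4] ::::::::
::::::::
::::::::
::::ZZ::
::::<Z::
::::::::
::::::::
::::::::
::::::::
[5] ::::::::
::::::::
::::::::
::::ZZ::
:::::Z::
::::v:::
::::::::
::::::::
::::::::
[6] ::::::::
::::::::
::::::::
::::ZZ::
:::::Z::
:::<Z:::
::::::::
::::::::
::::::::
[7] ::::::::
::::::::
::::::::
::::ZZ::
:::^:Z::
:::ZZ:::
::::::::
::::::::
::::::::
[8] ::::::::
::::::::
::::::::
::::ZZ::
:::Z>Z::
:::ZZ:::
::::::::
::::::::
::::::::
[9] ::::::::
::::::::
::::::::
::::ZZ::
:::ZZZ::
:::Zv:::
::::::::
::::::::
::::::::
[10] ::::::::
::::::::
::::::::
::::ZZ::
:::ZZZ::
:::Z:>::
::::::::
::::::::
::::::::
[11] ::::::::
::::::::
::::::::
::::ZZ::
:::ZZZ::
:::Z:Z::
:::::v::
::::::::
::::::::
[12] ::::::::
::::::::
::::::::
::::ZZ::
:::ZZZ::
:::Z:Z::
::::<Z::
::::::::
::::::::
[13] ::::::::
::::::::
::::::::
::::ZZ::
:::ZZZ::
:::Z^Z::
::::ZZ::
::::::::
::::::::
[14] ::::::::
::::::::
::::::::
::::ZZ::
:::ZZZ::
:::ZZ>::
::::ZZ::
::::::::
::::::::
[15] ::::::::
::::::::
::::::::
::::ZZ::
:::ZZ^::
:::ZZ:::
::::ZZ::
::::::::
::::::::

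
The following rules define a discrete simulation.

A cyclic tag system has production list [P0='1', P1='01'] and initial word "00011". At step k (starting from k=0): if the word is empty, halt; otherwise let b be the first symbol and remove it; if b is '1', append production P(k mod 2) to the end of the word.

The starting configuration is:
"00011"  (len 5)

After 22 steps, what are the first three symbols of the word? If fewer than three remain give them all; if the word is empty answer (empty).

gen 0: "00011"  (len 5)
gen 1: "0011"  (len 4)
gen 2: "011"  (len 3)
gen 3: "11"  (len 2)
gen 4: "101"  (len 3)
gen 5: "011"  (len 3)
gen 6: "11"  (len 2)
gen 7: "11"  (len 2)
gen 8: "101"  (len 3)
gen 9: "011"  (len 3)
gen 10: "11"  (len 2)
gen 11: "11"  (len 2)
gen 12: "101"  (len 3)
gen 13: "011"  (len 3)
gen 14: "11"  (len 2)
gen 15: "11"  (len 2)
gen 16: "101"  (len 3)
gen 17: "011"  (len 3)
gen 18: "11"  (len 2)
gen 19: "11"  (len 2)
gen 20: "101"  (len 3)
gen 21: "011"  (len 3)
gen 22: "11"  (len 2)

11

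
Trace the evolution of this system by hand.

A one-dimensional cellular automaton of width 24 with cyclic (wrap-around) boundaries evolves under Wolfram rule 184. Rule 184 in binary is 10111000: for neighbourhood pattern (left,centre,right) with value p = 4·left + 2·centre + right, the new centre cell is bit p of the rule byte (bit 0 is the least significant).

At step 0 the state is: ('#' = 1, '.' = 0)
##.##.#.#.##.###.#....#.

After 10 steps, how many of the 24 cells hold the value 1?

0) ##.##.#.#.##.###.#....#.
1) #.##.#.#.##.###.#.#....#
2) .##.#.#.##.###.#.#.#...#
3) ##.#.#.##.###.#.#.#.#...
4) #.#.#.##.###.#.#.#.#.#..
5) .#.#.##.###.#.#.#.#.#.#.
6) ..#.##.###.#.#.#.#.#.#.#
7) #..##.###.#.#.#.#.#.#.#.
8) .#.#.###.#.#.#.#.#.#.#.#
9) #.#.###.#.#.#.#.#.#.#.#.
10) .#.###.#.#.#.#.#.#.#.#.#

13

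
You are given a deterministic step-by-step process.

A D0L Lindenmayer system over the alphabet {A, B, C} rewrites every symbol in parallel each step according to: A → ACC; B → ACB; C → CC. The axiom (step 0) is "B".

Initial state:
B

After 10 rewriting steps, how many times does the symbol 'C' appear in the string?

3049

t=0: B
t=1: ACB
t=2: ACCCCACB
t=3: ACCCCCCCCCCACCCCACB
t=4: ACCCCCCCCCCCCCCCCCCCCCCACCCCCCCCCCACCCCACB
t=5: ACCCCCCCCCCCCCCCCCCCCCCCCCCCCCCCCCCCCCCCCCCCCCCACCCCCCCCCCCCCCCCCCCCCCACCCCCCCCCCACCCCACB
t=6: ACCCCCCCCCCCCCCCCCCCCCCCCCCCCCCCCCCCCCCCCCCCCCCCCCCCCCCCCC…CCCCCCCCCCCCCCCCACCCCCCCCCCCCCCCCCCCCCCACCCCCCCCCCACCCCACB  (len 184)
t=7: ACCCCCCCCCCCCCCCCCCCCCCCCCCCCCCCCCCCCCCCCCCCCCCCCCCCCCCCCC…CCCCCCCCCCCCCCCCACCCCCCCCCCCCCCCCCCCCCCACCCCCCCCCCACCCCACB  (len 375)
t=8: ACCCCCCCCCCCCCCCCCCCCCCCCCCCCCCCCCCCCCCCCCCCCCCCCCCCCCCCCC…CCCCCCCCCCCCCCCCACCCCCCCCCCCCCCCCCCCCCCACCCCCCCCCCACCCCACB  (len 758)
t=9: ACCCCCCCCCCCCCCCCCCCCCCCCCCCCCCCCCCCCCCCCCCCCCCCCCCCCCCCCC…CCCCCCCCCCCCCCCCACCCCCCCCCCCCCCCCCCCCCCACCCCCCCCCCACCCCACB  (len 1525)
t=10: ACCCCCCCCCCCCCCCCCCCCCCCCCCCCCCCCCCCCCCCCCCCCCCCCCCCCCCCCC…CCCCCCCCCCCCCCCCACCCCCCCCCCCCCCCCCCCCCCACCCCCCCCCCACCCCACB  (len 3060)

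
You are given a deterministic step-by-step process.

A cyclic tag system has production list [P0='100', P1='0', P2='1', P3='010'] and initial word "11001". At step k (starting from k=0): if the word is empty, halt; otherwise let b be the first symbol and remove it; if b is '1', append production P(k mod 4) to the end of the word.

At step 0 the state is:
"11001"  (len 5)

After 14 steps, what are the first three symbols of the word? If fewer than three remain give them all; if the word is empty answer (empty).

(empty)

0) "11001"  (len 5)
1) "1001100"  (len 7)
2) "0011000"  (len 7)
3) "011000"  (len 6)
4) "11000"  (len 5)
5) "1000100"  (len 7)
6) "0001000"  (len 7)
7) "001000"  (len 6)
8) "01000"  (len 5)
9) "1000"  (len 4)
10) "0000"  (len 4)
11) "000"  (len 3)
12) "00"  (len 2)
13) "0"  (len 1)
14) (halted — word empty)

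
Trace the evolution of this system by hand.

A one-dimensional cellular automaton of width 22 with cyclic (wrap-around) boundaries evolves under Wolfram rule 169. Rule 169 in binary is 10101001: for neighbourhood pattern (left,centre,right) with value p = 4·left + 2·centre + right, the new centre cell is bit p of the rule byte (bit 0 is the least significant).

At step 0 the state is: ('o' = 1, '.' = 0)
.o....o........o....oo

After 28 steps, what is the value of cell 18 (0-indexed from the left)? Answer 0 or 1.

step 0: .o....o........o....oo
step 1: o..oo...oooooo...oo.o.
step 2: ...o..o.ooooo..o.o.o.o
step 3: .o.....ooooo....o.o.o.
step 4: ...ooo.oooo..oo..o.o..
step 5: oo.oo.oooo...o....o..o
step 6: o.oo.oooo..o...oo....o
step 7: .oo.oooo.....o.o..oo.o
step 8: oo.oooo..ooo..o...o.o.
step 9: o.oooo...oo.....o..o.o
step 10: .oooo..o.o..ooo.....oo
step 11: oooo....o...oo..ooo.o.
step 12: ooo..oo...o.o...oo.o.o
step 13: oo...o..o..o..o.o.o.oo
step 14: o..o...........o.o.ooo
step 15: .....ooooooooo..o.oooo
step 16: .ooo.oooooooo....oooo.
step 17: .oo.oooooooo..oo.ooo..
step 18: .o.oooooooo...o.ooo..o
step 19: o.oooooooo..o..ooo....
step 20: .oooooooo......oo..oo.
step 21: .ooooooo..oooo.o...o..
step 22: .oooooo...ooo.o..o...o
step 23: oooooo..o.oo.o.....o..
step 24: ooooo....oo.o..ooo....
step 25: oooo..oo.o.o...oo..oo.
step 26: ooo...o.o.o..o.o...o.o
step 27: oo..o..o.o....o..o..oo
step 28: o.......o..oo.......oo

0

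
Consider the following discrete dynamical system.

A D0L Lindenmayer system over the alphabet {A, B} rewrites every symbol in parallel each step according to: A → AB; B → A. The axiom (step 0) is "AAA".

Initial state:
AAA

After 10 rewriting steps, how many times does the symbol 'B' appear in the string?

0) AAA
1) ABABAB
2) ABAABAABA
3) ABAABABAABABAAB
4) ABAABABAABAABABAABAABABA
5) ABAABABAABAABABAABABAABAABABAABABAABAAB
6) ABAABABAABAABABAABABAABAABABAABAABABAABABAABAABABAABAABABAABABA
7) ABAABABAABAABABAABABAABAABABAABAABABAABABAABAABABAABABAABAABABAABAABABAABABAABAABABAABABAABAABABAABAAB
8) ABAABABAABAABABAABABAABAABABAABAABABAABABAABAABABAABABAABA…ABAABAABABAABAABABAABABAABAABABAABAABABAABABAABAABABAABABA  (len 165)
9) ABAABABAABAABABAABABAABAABABAABAABABAABABAABAABABAABABAABA…AABABAABABAABAABABAABABAABAABABAABAABABAABABAABAABABAABAAB  (len 267)
10) ABAABABAABAABABAABABAABAABABAABAABABAABABAABAABABAABABAABA…AABABAABABAABAABABAABABAABAABABAABAABABAABABAABAABABAABABA  (len 432)

165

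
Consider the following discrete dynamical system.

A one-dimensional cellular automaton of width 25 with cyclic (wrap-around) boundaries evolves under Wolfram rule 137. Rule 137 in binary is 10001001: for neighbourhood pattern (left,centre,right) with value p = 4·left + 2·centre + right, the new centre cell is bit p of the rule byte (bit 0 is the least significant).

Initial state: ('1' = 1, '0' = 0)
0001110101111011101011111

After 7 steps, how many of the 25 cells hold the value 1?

step 0: 0001110101111011101011111
step 1: 0101100001110011000011110
step 2: 0001001101100010011011100
step 3: 1100001001001000010011001
step 4: 1001100000000011000010001
step 5: 0001001111111010011000101
step 6: 0100001111110000010010000
step 7: 0001101111100111000000111

13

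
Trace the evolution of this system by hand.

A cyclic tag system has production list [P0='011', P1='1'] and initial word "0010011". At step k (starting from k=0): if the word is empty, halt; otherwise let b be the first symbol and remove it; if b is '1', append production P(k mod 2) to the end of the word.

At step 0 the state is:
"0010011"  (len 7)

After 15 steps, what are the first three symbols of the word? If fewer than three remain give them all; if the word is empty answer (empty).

111

k=0  "0010011"  (len 7)
k=1  "010011"  (len 6)
k=2  "10011"  (len 5)
k=3  "0011011"  (len 7)
k=4  "011011"  (len 6)
k=5  "11011"  (len 5)
k=6  "10111"  (len 5)
k=7  "0111011"  (len 7)
k=8  "111011"  (len 6)
k=9  "11011011"  (len 8)
k=10  "10110111"  (len 8)
k=11  "0110111011"  (len 10)
k=12  "110111011"  (len 9)
k=13  "10111011011"  (len 11)
k=14  "01110110111"  (len 11)
k=15  "1110110111"  (len 10)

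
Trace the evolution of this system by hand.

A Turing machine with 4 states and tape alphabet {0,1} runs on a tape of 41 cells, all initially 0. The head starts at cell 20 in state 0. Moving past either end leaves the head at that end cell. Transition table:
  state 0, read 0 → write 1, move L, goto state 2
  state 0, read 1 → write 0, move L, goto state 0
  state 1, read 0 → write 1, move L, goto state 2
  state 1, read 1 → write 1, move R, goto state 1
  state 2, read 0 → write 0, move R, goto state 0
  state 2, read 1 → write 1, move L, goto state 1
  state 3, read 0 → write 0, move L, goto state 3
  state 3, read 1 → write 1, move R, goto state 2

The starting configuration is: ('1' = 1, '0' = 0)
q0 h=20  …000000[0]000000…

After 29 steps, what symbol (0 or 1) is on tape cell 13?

gen 0: q0 h=20  …000000[0]000000…
gen 1: q2 h=19  …000000[0]100000…
gen 2: q0 h=20  …000000[1]000000…
gen 3: q0 h=19  …000000[0]000000…
gen 4: q2 h=18  …000000[0]100000…
gen 5: q0 h=19  …000000[1]000000…
gen 6: q0 h=18  …000000[0]000000…
gen 7: q2 h=17  …000000[0]100000…
gen 8: q0 h=18  …000000[1]000000…
gen 9: q0 h=17  …000000[0]000000…
gen 10: q2 h=16  …000000[0]100000…
gen 11: q0 h=17  …000000[1]000000…
gen 12: q0 h=16  …000000[0]000000…
gen 13: q2 h=15  …000000[0]100000…
gen 14: q0 h=16  …000000[1]000000…
gen 15: q0 h=15  …000000[0]000000…
gen 16: q2 h=14  …000000[0]100000…
gen 17: q0 h=15  …000000[1]000000…
gen 18: q0 h=14  …000000[0]000000…
gen 19: q2 h=13  …000000[0]100000…
gen 20: q0 h=14  …000000[1]000000…
gen 21: q0 h=13  …000000[0]000000…
gen 22: q2 h=12  …000000[0]100000…
gen 23: q0 h=13  …000000[1]000000…
gen 24: q0 h=12  …000000[0]000000…
gen 25: q2 h=11  …000000[0]100000…
gen 26: q0 h=12  …000000[1]000000…
gen 27: q0 h=11  …000000[0]000000…
gen 28: q2 h=10  …000000[0]100000…
gen 29: q0 h=11  …000000[1]000000…

0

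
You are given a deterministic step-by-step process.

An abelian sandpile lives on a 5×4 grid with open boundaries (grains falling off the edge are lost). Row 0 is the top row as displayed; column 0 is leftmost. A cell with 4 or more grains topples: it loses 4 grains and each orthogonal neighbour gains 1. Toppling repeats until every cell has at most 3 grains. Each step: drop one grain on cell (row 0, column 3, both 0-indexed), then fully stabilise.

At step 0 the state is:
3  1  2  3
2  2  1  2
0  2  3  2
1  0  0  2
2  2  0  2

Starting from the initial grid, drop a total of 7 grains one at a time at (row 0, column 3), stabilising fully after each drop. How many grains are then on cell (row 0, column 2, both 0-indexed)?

1

step 0: 3  1  2  3
2  2  1  2
0  2  3  2
1  0  0  2
2  2  0  2
step 1: 3  1  3  0
2  2  1  3
0  2  3  2
1  0  0  2
2  2  0  2
step 2: 3  1  3  1
2  2  1  3
0  2  3  2
1  0  0  2
2  2  0  2
step 3: 3  1  3  2
2  2  1  3
0  2  3  2
1  0  0  2
2  2  0  2
step 4: 3  1  3  3
2  2  1  3
0  2  3  2
1  0  0  2
2  2  0  2
step 5: 3  2  0  2
2  2  3  0
0  2  3  3
1  0  0  2
2  2  0  2
step 6: 3  2  0  3
2  2  3  0
0  2  3  3
1  0  0  2
2  2  0  2
step 7: 3  2  1  0
2  2  3  1
0  2  3  3
1  0  0  2
2  2  0  2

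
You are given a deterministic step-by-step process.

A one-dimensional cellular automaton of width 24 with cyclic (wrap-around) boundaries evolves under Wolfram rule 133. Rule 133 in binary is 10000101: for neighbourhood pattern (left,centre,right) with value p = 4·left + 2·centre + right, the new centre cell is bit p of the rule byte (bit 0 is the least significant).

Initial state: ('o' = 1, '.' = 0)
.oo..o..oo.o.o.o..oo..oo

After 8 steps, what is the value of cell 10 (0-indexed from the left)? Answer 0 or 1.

0

t=0: .oo..o..oo.o.o.o..oo..oo
t=1: .....o.....o.o.o........
t=2: oooo.o.ooo.o.o.o.ooooooo
t=3: ooo..o..o..o.o.o..oooooo
t=4: oo...o..o..o.o.o...ooooo
t=5: o..o.o..o..o.o.o.o..oooo
t=6: ...o.o..o..o.o.o.o...ooo
t=7: .o.o.o..o..o.o.o.o.o..o.
t=8: .o.o.o..o..o.o.o.o.o..o.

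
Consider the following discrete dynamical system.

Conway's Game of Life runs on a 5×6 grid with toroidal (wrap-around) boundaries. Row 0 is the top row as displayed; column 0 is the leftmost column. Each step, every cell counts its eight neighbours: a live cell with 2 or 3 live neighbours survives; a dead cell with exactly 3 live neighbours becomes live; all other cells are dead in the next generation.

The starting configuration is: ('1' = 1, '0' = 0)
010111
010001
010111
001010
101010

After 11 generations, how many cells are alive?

0) 010111
010001
010111
001010
101010
1) 010100
010000
010101
101000
101000
2) 110000
010010
010000
101101
101100
3) 100101
011000
010111
100111
000110
4) 110101
010000
010000
100000
001000
5) 110000
010000
110000
010000
001001
6) 111000
001000
111000
011000
001000
7) 001100
000100
100100
100100
100100
8) 001110
000110
001110
111111
010110
9) 000001
000001
100000
100000
000000
10) 000000
100001
100001
000000
000000
11) 000000
100001
100001
000000
000000

4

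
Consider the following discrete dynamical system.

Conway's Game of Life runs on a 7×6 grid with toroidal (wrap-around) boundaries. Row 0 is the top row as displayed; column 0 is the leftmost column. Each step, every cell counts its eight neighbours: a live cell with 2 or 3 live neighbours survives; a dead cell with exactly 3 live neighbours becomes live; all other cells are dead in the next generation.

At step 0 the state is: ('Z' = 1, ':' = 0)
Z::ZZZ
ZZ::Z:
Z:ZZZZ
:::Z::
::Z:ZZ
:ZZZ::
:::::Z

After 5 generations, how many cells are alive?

8

0) Z::ZZZ
ZZ::Z:
Z:ZZZZ
:::Z::
::Z:ZZ
:ZZZ::
:::::Z
1) :Z:Z::
::::::
Z:Z:::
ZZ::::
:Z::Z:
ZZZZ:Z
:Z:::Z
2) Z:Z:::
:ZZ:::
Z:::::
Z:Z::Z
:::ZZ:
:::Z:Z
:::Z:Z
3) Z:ZZ::
Z:Z:::
Z:Z::Z
ZZ:ZZZ
Z:ZZ::
::ZZ:Z
Z:ZZ:Z
4) Z:::Z:
Z:Z:::
::Z:::
::::::
::::::
:::::Z
Z::::Z
5) Z:::::
:::Z:Z
:Z::::
::::::
::::::
Z::::Z
Z:::Z:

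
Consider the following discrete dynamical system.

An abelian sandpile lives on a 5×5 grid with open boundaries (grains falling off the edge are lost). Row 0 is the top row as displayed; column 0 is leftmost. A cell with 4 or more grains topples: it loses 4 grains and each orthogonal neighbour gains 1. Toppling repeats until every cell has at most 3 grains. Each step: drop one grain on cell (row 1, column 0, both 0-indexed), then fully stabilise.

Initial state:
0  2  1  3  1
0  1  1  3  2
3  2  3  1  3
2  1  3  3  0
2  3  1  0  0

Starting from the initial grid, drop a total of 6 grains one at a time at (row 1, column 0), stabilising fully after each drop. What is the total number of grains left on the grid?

45

0) 0  2  1  3  1
0  1  1  3  2
3  2  3  1  3
2  1  3  3  0
2  3  1  0  0
1) 0  2  1  3  1
1  1  1  3  2
3  2  3  1  3
2  1  3  3  0
2  3  1  0  0
2) 0  2  1  3  1
2  1  1  3  2
3  2  3  1  3
2  1  3  3  0
2  3  1  0  0
3) 0  2  1  3  1
3  1  1  3  2
3  2  3  1  3
2  1  3  3  0
2  3  1  0  0
4) 1  2  1  3  1
1  2  1  3  2
0  3  3  1  3
3  1  3  3  0
2  3  1  0  0
5) 1  2  1  3  1
2  2  1  3  2
0  3  3  1  3
3  1  3  3  0
2  3  1  0  0
6) 1  2  1  3  1
3  2  1  3  2
0  3  3  1  3
3  1  3  3  0
2  3  1  0  0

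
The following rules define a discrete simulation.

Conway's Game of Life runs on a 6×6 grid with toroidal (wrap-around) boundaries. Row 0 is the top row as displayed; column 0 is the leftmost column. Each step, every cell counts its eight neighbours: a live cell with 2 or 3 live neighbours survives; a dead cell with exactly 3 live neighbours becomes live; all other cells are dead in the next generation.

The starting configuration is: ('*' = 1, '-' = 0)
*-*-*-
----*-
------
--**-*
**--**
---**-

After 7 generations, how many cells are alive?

8

gen 0: *-*-*-
----*-
------
--**-*
**--**
---**-
gen 1: ----*-
---*-*
---**-
-***-*
**----
--*---
gen 2: ---**-
---*-*
*----*
-*-*-*
*--*--
-*----
gen 3: --***-
*--*-*
--*--*
-**--*
**--*-
--***-
gen 4: -*----
**---*
--**-*
--****
*---*-
------
gen 5: -*----
-*--**
------
***---
----*-
------
gen 6: *-----
*-----
--*--*
-*----
-*----
------
gen 7: ------
**---*
**----
***---
------
------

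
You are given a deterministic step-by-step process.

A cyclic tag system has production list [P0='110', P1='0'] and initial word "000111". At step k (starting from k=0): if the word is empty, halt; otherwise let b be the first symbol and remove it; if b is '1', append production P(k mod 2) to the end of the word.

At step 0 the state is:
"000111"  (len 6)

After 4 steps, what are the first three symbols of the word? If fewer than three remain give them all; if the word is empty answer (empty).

110

step 0: "000111"  (len 6)
step 1: "00111"  (len 5)
step 2: "0111"  (len 4)
step 3: "111"  (len 3)
step 4: "110"  (len 3)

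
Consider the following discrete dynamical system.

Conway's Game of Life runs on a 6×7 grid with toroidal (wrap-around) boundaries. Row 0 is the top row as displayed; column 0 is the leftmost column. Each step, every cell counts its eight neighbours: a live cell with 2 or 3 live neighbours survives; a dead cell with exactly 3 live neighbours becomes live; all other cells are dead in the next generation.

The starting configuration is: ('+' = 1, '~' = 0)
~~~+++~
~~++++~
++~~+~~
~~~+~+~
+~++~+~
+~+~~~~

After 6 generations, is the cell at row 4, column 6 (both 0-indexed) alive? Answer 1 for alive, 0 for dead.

0) ~~~+++~
~~++++~
++~~+~~
~~~+~+~
+~++~+~
+~+~~~~
1) ~+~~~++
~++~~~+
~+~~~~+
+~~+~+~
~~++~~~
~~+~~+~
2) ~+~~~++
~++~~~+
~+~~~++
++~++~+
~+++~~+
~++++++
3) ~~~~~~~
~++~~~~
~~~++~~
~~~++~~
~~~~~~~
~~~~~~~
4) ~~~~~~~
~~++~~~
~~~~+~~
~~~++~~
~~~~~~~
~~~~~~~
5) ~~~~~~~
~~~+~~~
~~+~+~~
~~~++~~
~~~~~~~
~~~~~~~
6) ~~~~~~~
~~~+~~~
~~+~+~~
~~~++~~
~~~~~~~
~~~~~~~

0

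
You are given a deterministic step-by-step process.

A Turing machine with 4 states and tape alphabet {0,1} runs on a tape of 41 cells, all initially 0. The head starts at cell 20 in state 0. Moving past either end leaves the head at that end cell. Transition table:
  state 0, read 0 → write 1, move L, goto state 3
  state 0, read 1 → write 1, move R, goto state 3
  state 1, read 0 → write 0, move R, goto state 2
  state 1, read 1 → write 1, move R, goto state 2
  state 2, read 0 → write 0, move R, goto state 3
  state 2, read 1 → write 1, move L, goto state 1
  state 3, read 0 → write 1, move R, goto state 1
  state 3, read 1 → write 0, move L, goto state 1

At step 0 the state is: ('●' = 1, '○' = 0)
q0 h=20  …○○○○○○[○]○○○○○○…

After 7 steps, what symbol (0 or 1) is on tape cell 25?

0

k=0  q0 h=20  …○○○○○○[○]○○○○○○…
k=1  q3 h=19  …○○○○○○[○]●○○○○○…
k=2  q1 h=20  …○○○○○●[●]○○○○○○…
k=3  q2 h=21  …○○○○●●[○]○○○○○○…
k=4  q3 h=22  …○○○●●○[○]○○○○○○…
k=5  q1 h=23  …○○●●○●[○]○○○○○○…
k=6  q2 h=24  …○●●○●○[○]○○○○○○…
k=7  q3 h=25  …●●○●○○[○]○○○○○○…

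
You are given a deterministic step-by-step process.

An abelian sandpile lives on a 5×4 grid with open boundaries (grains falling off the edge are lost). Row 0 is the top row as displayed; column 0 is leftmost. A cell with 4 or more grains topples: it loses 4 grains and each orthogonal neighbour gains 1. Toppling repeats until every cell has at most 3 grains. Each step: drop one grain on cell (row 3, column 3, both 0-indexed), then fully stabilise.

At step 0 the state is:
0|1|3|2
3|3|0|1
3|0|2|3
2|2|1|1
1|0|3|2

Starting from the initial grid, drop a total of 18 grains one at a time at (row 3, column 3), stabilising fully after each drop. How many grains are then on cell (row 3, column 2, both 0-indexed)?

2

t=0: 0|1|3|2
3|3|0|1
3|0|2|3
2|2|1|1
1|0|3|2
t=1: 0|1|3|2
3|3|0|1
3|0|2|3
2|2|1|2
1|0|3|2
t=2: 0|1|3|2
3|3|0|1
3|0|2|3
2|2|1|3
1|0|3|2
t=3: 0|1|3|2
3|3|0|2
3|0|3|0
2|2|2|1
1|0|3|3
t=4: 0|1|3|2
3|3|0|2
3|0|3|0
2|2|2|2
1|0|3|3
t=5: 0|1|3|2
3|3|0|2
3|0|3|0
2|2|2|3
1|0|3|3
t=6: 0|1|3|2
3|3|1|2
3|1|0|2
2|3|1|2
1|1|1|1
t=7: 0|1|3|2
3|3|1|2
3|1|0|2
2|3|1|3
1|1|1|1
t=8: 0|1|3|2
3|3|1|2
3|1|0|3
2|3|2|0
1|1|1|2
t=9: 0|1|3|2
3|3|1|2
3|1|0|3
2|3|2|1
1|1|1|2
t=10: 0|1|3|2
3|3|1|2
3|1|0|3
2|3|2|2
1|1|1|2
t=11: 0|1|3|2
3|3|1|2
3|1|0|3
2|3|2|3
1|1|1|2
t=12: 0|1|3|2
3|3|1|3
3|1|1|0
2|3|3|1
1|1|1|3
t=13: 0|1|3|2
3|3|1|3
3|1|1|0
2|3|3|2
1|1|1|3
t=14: 0|1|3|2
3|3|1|3
3|1|1|0
2|3|3|3
1|1|1|3
t=15: 0|1|3|2
3|3|1|3
3|2|2|1
3|0|1|2
1|2|3|0
t=16: 0|1|3|2
3|3|1|3
3|2|2|1
3|0|1|3
1|2|3|0
t=17: 0|1|3|2
3|3|1|3
3|2|2|2
3|0|2|0
1|2|3|1
t=18: 0|1|3|2
3|3|1|3
3|2|2|2
3|0|2|1
1|2|3|1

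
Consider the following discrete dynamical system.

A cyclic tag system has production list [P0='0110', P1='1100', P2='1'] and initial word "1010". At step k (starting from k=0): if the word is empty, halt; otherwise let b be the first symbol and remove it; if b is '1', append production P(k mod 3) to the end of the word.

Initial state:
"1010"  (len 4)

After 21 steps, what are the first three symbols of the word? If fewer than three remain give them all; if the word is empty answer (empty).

t=0: "1010"  (len 4)
t=1: "0100110"  (len 7)
t=2: "100110"  (len 6)
t=3: "001101"  (len 6)
t=4: "01101"  (len 5)
t=5: "1101"  (len 4)
t=6: "1011"  (len 4)
t=7: "0110110"  (len 7)
t=8: "110110"  (len 6)
t=9: "101101"  (len 6)
t=10: "011010110"  (len 9)
t=11: "11010110"  (len 8)
t=12: "10101101"  (len 8)
t=13: "01011010110"  (len 11)
t=14: "1011010110"  (len 10)
t=15: "0110101101"  (len 10)
t=16: "110101101"  (len 9)
t=17: "101011011100"  (len 12)
t=18: "010110111001"  (len 12)
t=19: "10110111001"  (len 11)
t=20: "01101110011100"  (len 14)
t=21: "1101110011100"  (len 13)

110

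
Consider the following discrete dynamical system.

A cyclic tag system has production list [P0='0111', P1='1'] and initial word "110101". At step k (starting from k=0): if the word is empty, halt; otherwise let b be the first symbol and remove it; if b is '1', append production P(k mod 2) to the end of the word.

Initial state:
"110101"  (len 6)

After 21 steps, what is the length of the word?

22

t=0: "110101"  (len 6)
t=1: "101010111"  (len 9)
t=2: "010101111"  (len 9)
t=3: "10101111"  (len 8)
t=4: "01011111"  (len 8)
t=5: "1011111"  (len 7)
t=6: "0111111"  (len 7)
t=7: "111111"  (len 6)
t=8: "111111"  (len 6)
t=9: "111110111"  (len 9)
t=10: "111101111"  (len 9)
t=11: "111011110111"  (len 12)
t=12: "110111101111"  (len 12)
t=13: "101111011110111"  (len 15)
t=14: "011110111101111"  (len 15)
t=15: "11110111101111"  (len 14)
t=16: "11101111011111"  (len 14)
t=17: "11011110111110111"  (len 17)
t=18: "10111101111101111"  (len 17)
t=19: "01111011111011110111"  (len 20)
t=20: "1111011111011110111"  (len 19)
t=21: "1110111110111101110111"  (len 22)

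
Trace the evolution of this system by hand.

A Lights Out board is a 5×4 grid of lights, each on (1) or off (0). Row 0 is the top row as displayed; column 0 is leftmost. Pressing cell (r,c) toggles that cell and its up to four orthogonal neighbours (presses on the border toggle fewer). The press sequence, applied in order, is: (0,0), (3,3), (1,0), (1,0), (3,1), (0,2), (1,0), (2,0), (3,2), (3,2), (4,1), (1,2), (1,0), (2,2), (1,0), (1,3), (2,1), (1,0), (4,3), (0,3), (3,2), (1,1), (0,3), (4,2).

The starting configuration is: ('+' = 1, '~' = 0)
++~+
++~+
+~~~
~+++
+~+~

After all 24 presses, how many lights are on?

0) ++~+
++~+
+~~~
~+++
+~+~
1) ~~~+
~+~+
+~~~
~+++
+~+~
2) ~~~+
~+~+
+~~+
~+~~
+~++
3) +~~+
+~~+
~~~+
~+~~
+~++
4) ~~~+
~+~+
+~~+
~+~~
+~++
5) ~~~+
~+~+
++~+
+~+~
++++
6) ~++~
~+++
++~+
+~+~
++++
7) +++~
+~++
~+~+
+~+~
++++
8) +++~
~~++
+~~+
~~+~
++++
9) +++~
~~++
+~++
~+~+
++~+
10) +++~
~~++
+~~+
~~+~
++++
11) +++~
~~++
+~~+
~++~
~~~+
12) ++~~
~+~~
+~++
~++~
~~~+
13) ~+~~
+~~~
~~++
~++~
~~~+
14) ~+~~
+~+~
~+~~
~+~~
~~~+
15) ++~~
~++~
++~~
~+~~
~~~+
16) ++~+
~+~+
++~+
~+~~
~~~+
17) ++~+
~~~+
~~++
~~~~
~~~+
18) ~+~+
++~+
+~++
~~~~
~~~+
19) ~+~+
++~+
+~++
~~~+
~~+~
20) ~++~
++~~
+~++
~~~+
~~+~
21) ~++~
++~~
+~~+
~++~
~~~~
22) ~~+~
~~+~
++~+
~++~
~~~~
23) ~~~+
~~++
++~+
~++~
~~~~
24) ~~~+
~~++
++~+
~+~~
~+++

10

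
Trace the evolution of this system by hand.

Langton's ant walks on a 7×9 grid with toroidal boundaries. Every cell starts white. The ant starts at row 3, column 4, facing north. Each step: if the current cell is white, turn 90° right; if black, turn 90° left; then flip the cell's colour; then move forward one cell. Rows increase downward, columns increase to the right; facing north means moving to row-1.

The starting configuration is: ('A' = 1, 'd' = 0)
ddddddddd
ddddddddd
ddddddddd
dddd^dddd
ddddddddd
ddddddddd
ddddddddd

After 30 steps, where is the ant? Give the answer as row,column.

step 0: ddddddddd
ddddddddd
ddddddddd
dddd^dddd
ddddddddd
ddddddddd
ddddddddd
step 1: ddddddddd
ddddddddd
ddddddddd
ddddA>ddd
ddddddddd
ddddddddd
ddddddddd
step 2: ddddddddd
ddddddddd
ddddddddd
ddddAAddd
dddddvddd
ddddddddd
ddddddddd
step 3: ddddddddd
ddddddddd
ddddddddd
ddddAAddd
dddd<Addd
ddddddddd
ddddddddd
step 4: ddddddddd
ddddddddd
ddddddddd
dddd^Addd
ddddAAddd
ddddddddd
ddddddddd
step 5: ddddddddd
ddddddddd
ddddddddd
ddd<dAddd
ddddAAddd
ddddddddd
ddddddddd
step 6: ddddddddd
ddddddddd
ddd^ddddd
dddAdAddd
ddddAAddd
ddddddddd
ddddddddd
step 7: ddddddddd
ddddddddd
dddA>dddd
dddAdAddd
ddddAAddd
ddddddddd
ddddddddd
step 8: ddddddddd
ddddddddd
dddAAdddd
dddAvAddd
ddddAAddd
ddddddddd
ddddddddd
step 9: ddddddddd
ddddddddd
dddAAdddd
ddd<AAddd
ddddAAddd
ddddddddd
ddddddddd
step 10: ddddddddd
ddddddddd
dddAAdddd
ddddAAddd
dddvAAddd
ddddddddd
ddddddddd
step 11: ddddddddd
ddddddddd
dddAAdddd
ddddAAddd
dd<AAAddd
ddddddddd
ddddddddd
step 12: ddddddddd
ddddddddd
dddAAdddd
dd^dAAddd
ddAAAAddd
ddddddddd
ddddddddd
step 13: ddddddddd
ddddddddd
dddAAdddd
ddA>AAddd
ddAAAAddd
ddddddddd
ddddddddd
step 14: ddddddddd
ddddddddd
dddAAdddd
ddAAAAddd
ddAvAAddd
ddddddddd
ddddddddd
step 15: ddddddddd
ddddddddd
dddAAdddd
ddAAAAddd
ddAd>Addd
ddddddddd
ddddddddd
step 16: ddddddddd
ddddddddd
dddAAdddd
ddAA^Addd
ddAddAddd
ddddddddd
ddddddddd
step 17: ddddddddd
ddddddddd
dddAAdddd
ddA<dAddd
ddAddAddd
ddddddddd
ddddddddd
step 18: ddddddddd
ddddddddd
dddAAdddd
ddAddAddd
ddAvdAddd
ddddddddd
ddddddddd
step 19: ddddddddd
ddddddddd
dddAAdddd
ddAddAddd
dd<AdAddd
ddddddddd
ddddddddd
step 20: ddddddddd
ddddddddd
dddAAdddd
ddAddAddd
dddAdAddd
ddvdddddd
ddddddddd
step 21: ddddddddd
ddddddddd
dddAAdddd
ddAddAddd
dddAdAddd
d<Adddddd
ddddddddd
step 22: ddddddddd
ddddddddd
dddAAdddd
ddAddAddd
d^dAdAddd
dAAdddddd
ddddddddd
step 23: ddddddddd
ddddddddd
dddAAdddd
ddAddAddd
dA>AdAddd
dAAdddddd
ddddddddd
step 24: ddddddddd
ddddddddd
dddAAdddd
ddAddAddd
dAAAdAddd
dAvdddddd
ddddddddd
step 25: ddddddddd
ddddddddd
dddAAdddd
ddAddAddd
dAAAdAddd
dAd>ddddd
ddddddddd
step 26: ddddddddd
ddddddddd
dddAAdddd
ddAddAddd
dAAAdAddd
dAdAddddd
dddvddddd
step 27: ddddddddd
ddddddddd
dddAAdddd
ddAddAddd
dAAAdAddd
dAdAddddd
dd<Addddd
step 28: ddddddddd
ddddddddd
dddAAdddd
ddAddAddd
dAAAdAddd
dA^Addddd
ddAAddddd
step 29: ddddddddd
ddddddddd
dddAAdddd
ddAddAddd
dAAAdAddd
dAA>ddddd
ddAAddddd
step 30: ddddddddd
ddddddddd
dddAAdddd
ddAddAddd
dAA^dAddd
dAAdddddd
ddAAddddd

4,3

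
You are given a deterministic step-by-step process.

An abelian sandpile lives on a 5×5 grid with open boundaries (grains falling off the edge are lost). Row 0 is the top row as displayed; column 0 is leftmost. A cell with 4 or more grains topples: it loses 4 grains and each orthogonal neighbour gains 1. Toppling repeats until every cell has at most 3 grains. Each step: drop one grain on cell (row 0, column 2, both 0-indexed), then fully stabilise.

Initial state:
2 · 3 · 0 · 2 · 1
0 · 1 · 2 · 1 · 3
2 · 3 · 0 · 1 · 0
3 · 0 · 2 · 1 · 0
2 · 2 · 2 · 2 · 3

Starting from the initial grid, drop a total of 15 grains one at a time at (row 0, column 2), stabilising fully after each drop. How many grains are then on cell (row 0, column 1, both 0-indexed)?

[0] 2 · 3 · 0 · 2 · 1
0 · 1 · 2 · 1 · 3
2 · 3 · 0 · 1 · 0
3 · 0 · 2 · 1 · 0
2 · 2 · 2 · 2 · 3
[1] 2 · 3 · 1 · 2 · 1
0 · 1 · 2 · 1 · 3
2 · 3 · 0 · 1 · 0
3 · 0 · 2 · 1 · 0
2 · 2 · 2 · 2 · 3
[2] 2 · 3 · 2 · 2 · 1
0 · 1 · 2 · 1 · 3
2 · 3 · 0 · 1 · 0
3 · 0 · 2 · 1 · 0
2 · 2 · 2 · 2 · 3
[3] 2 · 3 · 3 · 2 · 1
0 · 1 · 2 · 1 · 3
2 · 3 · 0 · 1 · 0
3 · 0 · 2 · 1 · 0
2 · 2 · 2 · 2 · 3
[4] 3 · 0 · 1 · 3 · 1
0 · 2 · 3 · 1 · 3
2 · 3 · 0 · 1 · 0
3 · 0 · 2 · 1 · 0
2 · 2 · 2 · 2 · 3
[5] 3 · 0 · 2 · 3 · 1
0 · 2 · 3 · 1 · 3
2 · 3 · 0 · 1 · 0
3 · 0 · 2 · 1 · 0
2 · 2 · 2 · 2 · 3
[6] 3 · 0 · 3 · 3 · 1
0 · 2 · 3 · 1 · 3
2 · 3 · 0 · 1 · 0
3 · 0 · 2 · 1 · 0
2 · 2 · 2 · 2 · 3
[7] 3 · 1 · 2 · 0 · 2
0 · 3 · 0 · 3 · 3
2 · 3 · 1 · 1 · 0
3 · 0 · 2 · 1 · 0
2 · 2 · 2 · 2 · 3
[8] 3 · 1 · 3 · 0 · 2
0 · 3 · 0 · 3 · 3
2 · 3 · 1 · 1 · 0
3 · 0 · 2 · 1 · 0
2 · 2 · 2 · 2 · 3
[9] 3 · 2 · 0 · 1 · 2
0 · 3 · 1 · 3 · 3
2 · 3 · 1 · 1 · 0
3 · 0 · 2 · 1 · 0
2 · 2 · 2 · 2 · 3
[10] 3 · 2 · 1 · 1 · 2
0 · 3 · 1 · 3 · 3
2 · 3 · 1 · 1 · 0
3 · 0 · 2 · 1 · 0
2 · 2 · 2 · 2 · 3
[11] 3 · 2 · 2 · 1 · 2
0 · 3 · 1 · 3 · 3
2 · 3 · 1 · 1 · 0
3 · 0 · 2 · 1 · 0
2 · 2 · 2 · 2 · 3
[12] 3 · 2 · 3 · 1 · 2
0 · 3 · 1 · 3 · 3
2 · 3 · 1 · 1 · 0
3 · 0 · 2 · 1 · 0
2 · 2 · 2 · 2 · 3
[13] 3 · 3 · 0 · 2 · 2
0 · 3 · 2 · 3 · 3
2 · 3 · 1 · 1 · 0
3 · 0 · 2 · 1 · 0
2 · 2 · 2 · 2 · 3
[14] 3 · 3 · 1 · 2 · 2
0 · 3 · 2 · 3 · 3
2 · 3 · 1 · 1 · 0
3 · 0 · 2 · 1 · 0
2 · 2 · 2 · 2 · 3
[15] 3 · 3 · 2 · 2 · 2
0 · 3 · 2 · 3 · 3
2 · 3 · 1 · 1 · 0
3 · 0 · 2 · 1 · 0
2 · 2 · 2 · 2 · 3

3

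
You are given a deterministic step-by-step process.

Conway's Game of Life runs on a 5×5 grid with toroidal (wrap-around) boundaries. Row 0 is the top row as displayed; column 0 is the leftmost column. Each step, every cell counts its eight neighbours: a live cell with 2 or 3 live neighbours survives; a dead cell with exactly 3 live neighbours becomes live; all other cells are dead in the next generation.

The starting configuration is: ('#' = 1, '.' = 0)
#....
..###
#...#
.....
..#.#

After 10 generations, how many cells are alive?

3

[0] #....
..###
#...#
.....
..#.#
[1] ###..
.#.#.
#...#
#..##
.....
[2] ###..
...#.
.##..
#..#.
..##.
[3] .#..#
#..#.
.####
...##
#..#.
[4] .###.
.....
.#...
.#...
#.##.
[5] .#.##
.#...
.....
##...
#..##
[6] .#.#.
#.#..
##...
##...
...#.
[7] .#.##
#.#.#
..#.#
###.#
##..#
[8] .....
..#..
..#..
..#..
.....
[9] .....
.....
.###.
.....
.....
[10] .....
..#..
..#..
..#..
.....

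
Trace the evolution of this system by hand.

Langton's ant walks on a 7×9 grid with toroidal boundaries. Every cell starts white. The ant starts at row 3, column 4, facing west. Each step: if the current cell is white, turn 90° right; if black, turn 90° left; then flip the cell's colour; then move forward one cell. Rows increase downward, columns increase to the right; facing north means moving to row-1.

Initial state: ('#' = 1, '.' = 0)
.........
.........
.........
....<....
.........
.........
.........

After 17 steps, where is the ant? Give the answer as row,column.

k=0  .........
.........
.........
....<....
.........
.........
.........
k=1  .........
.........
....^....
....#....
.........
.........
.........
k=2  .........
.........
....#>...
....#....
.........
.........
.........
k=3  .........
.........
....##...
....#v...
.........
.........
.........
k=4  .........
.........
....##...
....<#...
.........
.........
.........
k=5  .........
.........
....##...
.....#...
....v....
.........
.........
k=6  .........
.........
....##...
.....#...
...<#....
.........
.........
k=7  .........
.........
....##...
...^.#...
...##....
.........
.........
k=8  .........
.........
....##...
...#>#...
...##....
.........
.........
k=9  .........
.........
....##...
...###...
...#v....
.........
.........
k=10  .........
.........
....##...
...###...
...#.>...
.........
.........
k=11  .........
.........
....##...
...###...
...#.#...
.....v...
.........
k=12  .........
.........
....##...
...###...
...#.#...
....<#...
.........
k=13  .........
.........
....##...
...###...
...#^#...
....##...
.........
k=14  .........
.........
....##...
...###...
...##>...
....##...
.........
k=15  .........
.........
....##...
...##^...
...##....
....##...
.........
k=16  .........
.........
....##...
...#<....
...##....
....##...
.........
k=17  .........
.........
....##...
...#.....
...#v....
....##...
.........

4,4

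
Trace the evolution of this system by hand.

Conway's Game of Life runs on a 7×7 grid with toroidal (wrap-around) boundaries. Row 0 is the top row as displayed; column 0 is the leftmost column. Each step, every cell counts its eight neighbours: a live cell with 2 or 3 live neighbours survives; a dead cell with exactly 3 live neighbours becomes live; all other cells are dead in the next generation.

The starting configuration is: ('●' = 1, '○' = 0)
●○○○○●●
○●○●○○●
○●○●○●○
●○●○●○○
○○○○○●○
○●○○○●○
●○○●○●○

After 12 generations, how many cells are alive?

t=0: ●○○○○●●
○●○●○○●
○●○●○●○
●○●○●○○
○○○○○●○
○●○○○●○
●○○●○●○
t=1: ○●●○○●○
○●○○○○○
○●○●○●●
○●●●●●●
○●○○●●●
○○○○○●○
●●○○○●○
t=2: ○○●○○○●
○●○○●●●
○●○●○○●
○●○○○○○
○●○○○○○
○●○○○○○
●●●○●●○
t=3: ○○●○○○○
○●○●●○●
○●○○●○●
○●○○○○○
●●●○○○○
○○○○○○○
●○●●○●●
t=4: ○○○○○○○
○●○●●○○
○●○●●○○
○○○○○○○
●●●○○○○
○○○●○○○
○●●●○○●
t=5: ●●○○●○○
○○○●●○○
○○○●●○○
●○○●○○○
○●●○○○○
○○○●○○○
○○●●○○○
t=6: ○●○○●○○
○○●○○●○
○○●○○○○
○●○●●○○
○●●●○○○
○●○●○○○
○●●●●○○
t=7: ○●○○●●○
○●●●○○○
○●●○●○○
○●○○●○○
●●○○○○○
●○○○○○○
●●○○●○○
t=8: ○○○○●●○
●○○○○●○
●○○○●○○
○○○●○○○
●●○○○○○
○○○○○○●
●●○○●●●
t=9: ○●○○○○○
○○○○○●○
○○○○●○●
●●○○○○○
●○○○○○○
○○○○○○○
●○○○●○○
t=10: ○○○○○○○
○○○○○●○
●○○○○●●
●●○○○○●
●●○○○○○
○○○○○○○
○○○○○○○
t=11: ○○○○○○○
○○○○○●○
○●○○○●○
○○○○○●○
○●○○○○●
○○○○○○○
○○○○○○○
t=12: ○○○○○○○
○○○○○○○
○○○○●●●
●○○○○●●
○○○○○○○
○○○○○○○
○○○○○○○

6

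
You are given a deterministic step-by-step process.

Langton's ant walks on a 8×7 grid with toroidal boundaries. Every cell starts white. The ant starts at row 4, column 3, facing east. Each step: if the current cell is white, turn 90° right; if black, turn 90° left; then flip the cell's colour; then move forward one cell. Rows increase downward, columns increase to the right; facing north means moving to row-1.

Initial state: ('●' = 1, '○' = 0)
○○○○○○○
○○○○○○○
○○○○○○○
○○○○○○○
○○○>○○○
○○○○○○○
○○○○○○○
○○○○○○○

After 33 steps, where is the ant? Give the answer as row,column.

gen 0: ○○○○○○○
○○○○○○○
○○○○○○○
○○○○○○○
○○○>○○○
○○○○○○○
○○○○○○○
○○○○○○○
gen 1: ○○○○○○○
○○○○○○○
○○○○○○○
○○○○○○○
○○○●○○○
○○○v○○○
○○○○○○○
○○○○○○○
gen 2: ○○○○○○○
○○○○○○○
○○○○○○○
○○○○○○○
○○○●○○○
○○<●○○○
○○○○○○○
○○○○○○○
gen 3: ○○○○○○○
○○○○○○○
○○○○○○○
○○○○○○○
○○^●○○○
○○●●○○○
○○○○○○○
○○○○○○○
gen 4: ○○○○○○○
○○○○○○○
○○○○○○○
○○○○○○○
○○●>○○○
○○●●○○○
○○○○○○○
○○○○○○○
gen 5: ○○○○○○○
○○○○○○○
○○○○○○○
○○○^○○○
○○●○○○○
○○●●○○○
○○○○○○○
○○○○○○○
gen 6: ○○○○○○○
○○○○○○○
○○○○○○○
○○○●>○○
○○●○○○○
○○●●○○○
○○○○○○○
○○○○○○○
gen 7: ○○○○○○○
○○○○○○○
○○○○○○○
○○○●●○○
○○●○v○○
○○●●○○○
○○○○○○○
○○○○○○○
gen 8: ○○○○○○○
○○○○○○○
○○○○○○○
○○○●●○○
○○●<●○○
○○●●○○○
○○○○○○○
○○○○○○○
gen 9: ○○○○○○○
○○○○○○○
○○○○○○○
○○○^●○○
○○●●●○○
○○●●○○○
○○○○○○○
○○○○○○○
gen 10: ○○○○○○○
○○○○○○○
○○○○○○○
○○<○●○○
○○●●●○○
○○●●○○○
○○○○○○○
○○○○○○○
gen 11: ○○○○○○○
○○○○○○○
○○^○○○○
○○●○●○○
○○●●●○○
○○●●○○○
○○○○○○○
○○○○○○○
gen 12: ○○○○○○○
○○○○○○○
○○●>○○○
○○●○●○○
○○●●●○○
○○●●○○○
○○○○○○○
○○○○○○○
gen 13: ○○○○○○○
○○○○○○○
○○●●○○○
○○●v●○○
○○●●●○○
○○●●○○○
○○○○○○○
○○○○○○○
gen 14: ○○○○○○○
○○○○○○○
○○●●○○○
○○<●●○○
○○●●●○○
○○●●○○○
○○○○○○○
○○○○○○○
gen 15: ○○○○○○○
○○○○○○○
○○●●○○○
○○○●●○○
○○v●●○○
○○●●○○○
○○○○○○○
○○○○○○○
gen 16: ○○○○○○○
○○○○○○○
○○●●○○○
○○○●●○○
○○○>●○○
○○●●○○○
○○○○○○○
○○○○○○○
gen 17: ○○○○○○○
○○○○○○○
○○●●○○○
○○○^●○○
○○○○●○○
○○●●○○○
○○○○○○○
○○○○○○○
gen 18: ○○○○○○○
○○○○○○○
○○●●○○○
○○<○●○○
○○○○●○○
○○●●○○○
○○○○○○○
○○○○○○○
gen 19: ○○○○○○○
○○○○○○○
○○^●○○○
○○●○●○○
○○○○●○○
○○●●○○○
○○○○○○○
○○○○○○○
gen 20: ○○○○○○○
○○○○○○○
○<○●○○○
○○●○●○○
○○○○●○○
○○●●○○○
○○○○○○○
○○○○○○○
gen 21: ○○○○○○○
○^○○○○○
○●○●○○○
○○●○●○○
○○○○●○○
○○●●○○○
○○○○○○○
○○○○○○○
gen 22: ○○○○○○○
○●>○○○○
○●○●○○○
○○●○●○○
○○○○●○○
○○●●○○○
○○○○○○○
○○○○○○○
gen 23: ○○○○○○○
○●●○○○○
○●v●○○○
○○●○●○○
○○○○●○○
○○●●○○○
○○○○○○○
○○○○○○○
gen 24: ○○○○○○○
○●●○○○○
○<●●○○○
○○●○●○○
○○○○●○○
○○●●○○○
○○○○○○○
○○○○○○○
gen 25: ○○○○○○○
○●●○○○○
○○●●○○○
○v●○●○○
○○○○●○○
○○●●○○○
○○○○○○○
○○○○○○○
gen 26: ○○○○○○○
○●●○○○○
○○●●○○○
<●●○●○○
○○○○●○○
○○●●○○○
○○○○○○○
○○○○○○○
gen 27: ○○○○○○○
○●●○○○○
^○●●○○○
●●●○●○○
○○○○●○○
○○●●○○○
○○○○○○○
○○○○○○○
gen 28: ○○○○○○○
○●●○○○○
●>●●○○○
●●●○●○○
○○○○●○○
○○●●○○○
○○○○○○○
○○○○○○○
gen 29: ○○○○○○○
○●●○○○○
●●●●○○○
●v●○●○○
○○○○●○○
○○●●○○○
○○○○○○○
○○○○○○○
gen 30: ○○○○○○○
○●●○○○○
●●●●○○○
●○>○●○○
○○○○●○○
○○●●○○○
○○○○○○○
○○○○○○○
gen 31: ○○○○○○○
○●●○○○○
●●^●○○○
●○○○●○○
○○○○●○○
○○●●○○○
○○○○○○○
○○○○○○○
gen 32: ○○○○○○○
○●●○○○○
●<○●○○○
●○○○●○○
○○○○●○○
○○●●○○○
○○○○○○○
○○○○○○○
gen 33: ○○○○○○○
○●●○○○○
●○○●○○○
●v○○●○○
○○○○●○○
○○●●○○○
○○○○○○○
○○○○○○○

3,1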